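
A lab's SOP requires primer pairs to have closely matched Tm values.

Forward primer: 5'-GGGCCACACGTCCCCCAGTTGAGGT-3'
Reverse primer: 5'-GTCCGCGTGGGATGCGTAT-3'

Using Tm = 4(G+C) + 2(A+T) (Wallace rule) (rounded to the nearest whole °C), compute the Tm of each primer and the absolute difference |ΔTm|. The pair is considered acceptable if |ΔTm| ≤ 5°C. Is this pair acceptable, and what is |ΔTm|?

Forward: A=4 T=4 G=8 C=9 → Tm = 2·8 + 4·17 = 84°C.
Reverse: A=2 T=5 G=8 C=4 → Tm = 2·7 + 4·12 = 62°C.
|ΔTm| = |84 − 62| = 22°C, > 5°C.

|ΔTm| = 22°C; the pair is not acceptable.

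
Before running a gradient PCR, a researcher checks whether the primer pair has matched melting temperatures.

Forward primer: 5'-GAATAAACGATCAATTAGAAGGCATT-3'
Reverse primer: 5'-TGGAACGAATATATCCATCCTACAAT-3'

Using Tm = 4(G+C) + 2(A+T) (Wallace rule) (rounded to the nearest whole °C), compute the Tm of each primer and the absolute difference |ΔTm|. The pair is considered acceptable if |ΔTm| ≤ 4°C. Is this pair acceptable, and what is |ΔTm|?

|ΔTm| = 2°C; the pair is acceptable.

Forward: A=12 T=6 G=5 C=3 → Tm = 2·18 + 4·8 = 68°C.
Reverse: A=10 T=7 G=3 C=6 → Tm = 2·17 + 4·9 = 70°C.
|ΔTm| = |68 − 70| = 2°C, ≤ 4°C.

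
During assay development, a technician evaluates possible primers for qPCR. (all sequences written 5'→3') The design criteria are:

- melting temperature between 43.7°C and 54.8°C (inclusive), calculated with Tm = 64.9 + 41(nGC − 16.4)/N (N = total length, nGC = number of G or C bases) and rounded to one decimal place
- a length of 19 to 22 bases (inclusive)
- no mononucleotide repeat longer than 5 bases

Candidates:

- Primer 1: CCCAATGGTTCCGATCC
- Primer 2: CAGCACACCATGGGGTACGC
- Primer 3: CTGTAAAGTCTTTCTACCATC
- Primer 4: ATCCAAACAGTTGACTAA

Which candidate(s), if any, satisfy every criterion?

Primer 3 only.

Primer 1 (17 nt, A=3 T=4 G=3 C=7): Tm = 64.9 + 41·(10 − 16.4)/17 = 49.5°C ✓; length 17, outside 19–22 ✗; longest run = 3 ✓ — fails.
Primer 2 (20 nt, A=5 T=2 G=6 C=7): Tm = 64.9 + 41·(13 − 16.4)/20 = 57.9°C, outside 43.7–54.8°C ✗; length 20 ✓; longest run = 4 ✓ — fails.
Primer 3 (21 nt, A=5 T=8 G=2 C=6): Tm = 64.9 + 41·(8 − 16.4)/21 = 48.5°C ✓; length 21 ✓; longest run = 3 ✓ — passes.
Primer 4 (18 nt, A=8 T=4 G=2 C=4): Tm = 64.9 + 41·(6 − 16.4)/18 = 41.2°C, outside 43.7–54.8°C ✗; length 18, outside 19–22 ✗; longest run = 3 ✓ — fails.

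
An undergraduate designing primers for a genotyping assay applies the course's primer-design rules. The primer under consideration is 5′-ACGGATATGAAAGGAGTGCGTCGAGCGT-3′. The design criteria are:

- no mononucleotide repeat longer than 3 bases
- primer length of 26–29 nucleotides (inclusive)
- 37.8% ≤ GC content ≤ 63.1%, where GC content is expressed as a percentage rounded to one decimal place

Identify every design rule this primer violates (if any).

Meets all criteria.

Base counts: A=8, T=5, G=11, C=4 (length 28).
homopolymer run: longest run = 3 ✓
length: length 28 ✓
GC content: GC 15/28 = 53.6% ✓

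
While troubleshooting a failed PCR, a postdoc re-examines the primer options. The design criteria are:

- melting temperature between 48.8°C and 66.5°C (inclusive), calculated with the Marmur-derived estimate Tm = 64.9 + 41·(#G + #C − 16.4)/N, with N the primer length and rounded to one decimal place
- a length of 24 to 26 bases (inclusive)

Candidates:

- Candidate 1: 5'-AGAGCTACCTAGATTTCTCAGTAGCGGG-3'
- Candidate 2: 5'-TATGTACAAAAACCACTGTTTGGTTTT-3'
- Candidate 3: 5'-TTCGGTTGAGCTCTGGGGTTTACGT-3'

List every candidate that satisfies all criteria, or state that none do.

Candidate 1 (28 nt, A=7 T=7 G=8 C=6): Tm = 64.9 + 41·(14 − 16.4)/28 = 61.4°C ✓; length 28, outside 24–26 ✗ — fails.
Candidate 2 (27 nt, A=8 T=11 G=4 C=4): Tm = 64.9 + 41·(8 − 16.4)/27 = 52.1°C ✓; length 27, outside 24–26 ✗ — fails.
Candidate 3 (25 nt, A=2 T=10 G=9 C=4): Tm = 64.9 + 41·(13 − 16.4)/25 = 59.3°C ✓; length 25 ✓ — passes.

Candidate 3 only.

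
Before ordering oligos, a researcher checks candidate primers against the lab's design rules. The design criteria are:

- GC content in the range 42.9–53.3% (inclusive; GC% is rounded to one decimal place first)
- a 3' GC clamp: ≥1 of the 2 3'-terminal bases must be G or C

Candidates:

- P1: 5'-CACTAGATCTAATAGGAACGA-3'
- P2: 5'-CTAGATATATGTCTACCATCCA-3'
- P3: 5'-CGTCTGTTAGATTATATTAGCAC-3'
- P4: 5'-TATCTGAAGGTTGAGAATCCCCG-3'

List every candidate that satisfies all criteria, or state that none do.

P4 only.

P1 (21 nt, A=9 T=4 G=4 C=4): GC 8/21 = 38.1%, outside 42.9–53.3% ✗; 3' end GA has 1 G/C ✓ — fails.
P2 (22 nt, A=7 T=7 G=2 C=6): GC 8/22 = 36.4%, outside 42.9–53.3% ✗; 3' end CA has 1 G/C ✓ — fails.
P3 (23 nt, A=6 T=9 G=4 C=4): GC 8/23 = 34.8%, outside 42.9–53.3% ✗; 3' end AC has 1 G/C ✓ — fails.
P4 (23 nt, A=6 T=6 G=6 C=5): GC 11/23 = 47.8% ✓; 3' end CG has 2 G/C ✓ — passes.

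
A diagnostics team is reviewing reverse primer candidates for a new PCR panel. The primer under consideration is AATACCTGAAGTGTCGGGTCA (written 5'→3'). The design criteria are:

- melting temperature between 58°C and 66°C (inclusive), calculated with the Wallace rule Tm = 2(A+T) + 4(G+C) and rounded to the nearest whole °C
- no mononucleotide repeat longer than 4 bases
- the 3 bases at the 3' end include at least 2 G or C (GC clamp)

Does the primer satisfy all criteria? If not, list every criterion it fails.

Base counts: A=6, T=5, G=6, C=4 (length 21).
Tm: Tm = 2·11 + 4·10 = 62°C ✓
homopolymer run: longest run = 3 ✓
GC clamp: 3' end TCA has 1 G/C, need ≥2 ✗

Fails: GC clamp.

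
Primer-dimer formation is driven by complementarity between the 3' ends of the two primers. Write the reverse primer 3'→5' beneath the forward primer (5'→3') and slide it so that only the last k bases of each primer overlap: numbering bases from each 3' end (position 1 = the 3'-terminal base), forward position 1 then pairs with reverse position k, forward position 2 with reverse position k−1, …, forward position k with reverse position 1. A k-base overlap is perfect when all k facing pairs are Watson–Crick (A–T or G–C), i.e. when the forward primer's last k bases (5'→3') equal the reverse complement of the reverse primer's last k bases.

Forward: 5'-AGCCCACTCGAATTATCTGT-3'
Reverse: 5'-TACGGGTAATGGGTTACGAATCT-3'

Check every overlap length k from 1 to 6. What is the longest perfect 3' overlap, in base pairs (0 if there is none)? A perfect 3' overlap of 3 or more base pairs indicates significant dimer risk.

Last 6 bases (5'→3') — forward …ATCTGT, reverse …GAATCT.
Reverse complement of the reverse primer's last 6 bases: AGATTC; its first k bases are the reverse complement of the reverse primer's last k bases, so a perfect k-base overlap needs the forward primer's last k bases to equal them.
Comparing (forward last k vs required): k=1: T vs A ✗; k=2: GT vs AG ✗; k=3: TGT vs AGA ✗; k=4: CTGT vs AGAT ✗; k=5: TCTGT vs AGATT ✗; k=6: ATCTGT vs AGATTC ✗.
No overlap length from 1 to 6 is perfect, so the longest perfect 3' overlap is 0.

Longest perfect overlap: 0 complementary base pairs; below the dimer-risk threshold (threshold 3).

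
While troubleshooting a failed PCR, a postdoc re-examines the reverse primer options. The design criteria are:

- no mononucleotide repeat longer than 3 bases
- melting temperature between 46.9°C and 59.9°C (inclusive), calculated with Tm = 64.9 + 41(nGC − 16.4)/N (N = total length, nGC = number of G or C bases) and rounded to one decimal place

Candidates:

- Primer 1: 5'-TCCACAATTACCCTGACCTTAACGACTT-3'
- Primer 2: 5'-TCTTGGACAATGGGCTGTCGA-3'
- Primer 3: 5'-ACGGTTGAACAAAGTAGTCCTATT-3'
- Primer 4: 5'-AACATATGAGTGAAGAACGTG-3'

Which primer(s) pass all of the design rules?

Primer 1 (28 nt, A=8 T=8 G=2 C=10): longest run = 3 ✓; Tm = 64.9 + 41·(12 − 16.4)/28 = 58.5°C ✓ — passes.
Primer 2 (21 nt, A=4 T=6 G=7 C=4): longest run = 3 ✓; Tm = 64.9 + 41·(11 − 16.4)/21 = 54.4°C ✓ — passes.
Primer 3 (24 nt, A=8 T=7 G=5 C=4): longest run = 3 ✓; Tm = 64.9 + 41·(9 − 16.4)/24 = 52.3°C ✓ — passes.
Primer 4 (21 nt, A=9 T=4 G=6 C=2): longest run = 2 ✓; Tm = 64.9 + 41·(8 − 16.4)/21 = 48.5°C ✓ — passes.

Primer 1, Primer 2, Primer 3 and Primer 4.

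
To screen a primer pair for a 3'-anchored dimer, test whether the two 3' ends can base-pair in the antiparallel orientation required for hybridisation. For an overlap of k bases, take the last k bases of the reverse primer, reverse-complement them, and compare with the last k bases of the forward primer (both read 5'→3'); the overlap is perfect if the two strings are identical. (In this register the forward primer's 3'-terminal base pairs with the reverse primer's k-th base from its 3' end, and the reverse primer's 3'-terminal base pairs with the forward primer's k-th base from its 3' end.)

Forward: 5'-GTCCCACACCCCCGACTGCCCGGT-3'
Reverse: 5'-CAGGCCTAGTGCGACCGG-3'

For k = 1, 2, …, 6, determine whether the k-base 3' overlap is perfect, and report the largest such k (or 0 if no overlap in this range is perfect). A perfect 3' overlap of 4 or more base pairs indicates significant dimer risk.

Longest perfect overlap: 5 complementary base pairs; significant dimer risk (threshold 4).

Last 6 bases (5'→3') — forward …CCCGGT, reverse …GACCGG.
Reverse complement of the reverse primer's last 6 bases: CCGGTC; its first k bases are the reverse complement of the reverse primer's last k bases, so a perfect k-base overlap needs the forward primer's last k bases to equal them.
Comparing (forward last k vs required): k=1: T vs C ✗; k=2: GT vs CC ✗; k=3: GGT vs CCG ✗; k=4: CGGT vs CCGG ✗; k=5: CCGGT vs CCGGT ✓; k=6: CCCGGT vs CCGGTC ✗.
Only k = 5 is perfect, so the longest perfect 3' overlap is 5.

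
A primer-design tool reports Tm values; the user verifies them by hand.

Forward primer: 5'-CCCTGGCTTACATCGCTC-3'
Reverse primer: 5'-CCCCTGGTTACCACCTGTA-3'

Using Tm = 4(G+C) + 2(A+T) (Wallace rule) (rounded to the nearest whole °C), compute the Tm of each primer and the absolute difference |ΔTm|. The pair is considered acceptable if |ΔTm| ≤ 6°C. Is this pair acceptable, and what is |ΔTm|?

Forward: A=2 T=5 G=3 C=8 → Tm = 2·7 + 4·11 = 58°C.
Reverse: A=3 T=5 G=3 C=8 → Tm = 2·8 + 4·11 = 60°C.
|ΔTm| = |58 − 60| = 2°C, ≤ 6°C.

|ΔTm| = 2°C; the pair is acceptable.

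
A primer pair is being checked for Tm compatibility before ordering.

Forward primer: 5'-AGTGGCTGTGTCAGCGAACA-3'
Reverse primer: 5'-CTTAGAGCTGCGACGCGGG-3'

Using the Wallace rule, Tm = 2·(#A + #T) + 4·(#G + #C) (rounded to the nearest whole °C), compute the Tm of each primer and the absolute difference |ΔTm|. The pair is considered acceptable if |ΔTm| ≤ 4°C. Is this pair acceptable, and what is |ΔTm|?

|ΔTm| = 2°C; the pair is acceptable.

Forward: A=5 T=4 G=7 C=4 → Tm = 2·9 + 4·11 = 62°C.
Reverse: A=3 T=3 G=8 C=5 → Tm = 2·6 + 4·13 = 64°C.
|ΔTm| = |62 − 64| = 2°C, ≤ 4°C.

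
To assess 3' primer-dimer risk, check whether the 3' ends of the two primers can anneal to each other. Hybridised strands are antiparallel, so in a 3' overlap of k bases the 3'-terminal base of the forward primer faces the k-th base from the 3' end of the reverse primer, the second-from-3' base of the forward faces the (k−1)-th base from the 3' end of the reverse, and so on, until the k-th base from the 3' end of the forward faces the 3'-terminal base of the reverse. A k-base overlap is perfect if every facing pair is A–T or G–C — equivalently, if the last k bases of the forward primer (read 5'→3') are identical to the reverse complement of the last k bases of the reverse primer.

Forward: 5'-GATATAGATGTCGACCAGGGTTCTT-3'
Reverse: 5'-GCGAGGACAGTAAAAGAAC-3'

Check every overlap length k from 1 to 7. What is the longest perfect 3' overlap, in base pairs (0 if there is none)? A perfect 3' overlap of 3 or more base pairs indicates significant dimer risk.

Longest perfect overlap: 6 complementary base pairs; significant dimer risk (threshold 3).

Last 7 bases (5'→3') — forward …GGTTCTT, reverse …AAAGAAC.
Reverse complement of the reverse primer's last 7 bases: GTTCTTT; its first k bases are the reverse complement of the reverse primer's last k bases, so a perfect k-base overlap needs the forward primer's last k bases to equal them.
Comparing (forward last k vs required): k=1: T vs G ✗; k=2: TT vs GT ✗; k=3: CTT vs GTT ✗; k=4: TCTT vs GTTC ✗; k=5: TTCTT vs GTTCT ✗; k=6: GTTCTT vs GTTCTT ✓; k=7: GGTTCTT vs GTTCTTT ✗.
Only k = 6 is perfect, so the longest perfect 3' overlap is 6.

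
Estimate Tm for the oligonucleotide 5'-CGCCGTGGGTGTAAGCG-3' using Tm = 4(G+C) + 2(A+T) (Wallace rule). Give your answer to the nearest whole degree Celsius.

58°C

Base counts: A=2, T=3, G=8, C=4 (length 17).
Tm = 2·(2+3) + 4·(8+4) = 2·5 + 4·12 = 10 + 48 = 58°C.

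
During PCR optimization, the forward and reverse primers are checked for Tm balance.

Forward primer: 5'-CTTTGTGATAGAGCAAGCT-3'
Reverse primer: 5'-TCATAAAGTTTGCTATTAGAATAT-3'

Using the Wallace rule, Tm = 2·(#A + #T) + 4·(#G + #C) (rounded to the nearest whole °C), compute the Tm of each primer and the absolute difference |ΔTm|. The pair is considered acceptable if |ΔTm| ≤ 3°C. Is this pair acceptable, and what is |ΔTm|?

|ΔTm| = 4°C; the pair is not acceptable.

Forward: A=5 T=6 G=5 C=3 → Tm = 2·11 + 4·8 = 54°C.
Reverse: A=9 T=10 G=3 C=2 → Tm = 2·19 + 4·5 = 58°C.
|ΔTm| = |54 − 58| = 4°C, > 3°C.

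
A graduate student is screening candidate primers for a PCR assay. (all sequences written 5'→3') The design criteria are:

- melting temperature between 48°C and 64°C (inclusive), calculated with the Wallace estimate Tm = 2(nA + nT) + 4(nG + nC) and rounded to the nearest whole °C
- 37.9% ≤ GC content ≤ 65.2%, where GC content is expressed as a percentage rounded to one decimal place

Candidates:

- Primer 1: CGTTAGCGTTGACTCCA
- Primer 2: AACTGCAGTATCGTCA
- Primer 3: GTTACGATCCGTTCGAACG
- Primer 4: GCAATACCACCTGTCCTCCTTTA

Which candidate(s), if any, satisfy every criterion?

Primer 1 and Primer 3.

Primer 1 (17 nt, A=3 T=5 G=4 C=5): Tm = 2·8 + 4·9 = 52°C ✓; GC 9/17 = 52.9% ✓ — passes.
Primer 2 (16 nt, A=5 T=4 G=3 C=4): Tm = 2·9 + 4·7 = 46°C, outside 48–64°C ✗; GC 7/16 = 43.8% ✓ — fails.
Primer 3 (19 nt, A=4 T=5 G=5 C=5): Tm = 2·9 + 4·10 = 58°C ✓; GC 10/19 = 52.6% ✓ — passes.
Primer 4 (23 nt, A=5 T=7 G=2 C=9): Tm = 2·12 + 4·11 = 68°C, outside 48–64°C ✗; GC 11/23 = 47.8% ✓ — fails.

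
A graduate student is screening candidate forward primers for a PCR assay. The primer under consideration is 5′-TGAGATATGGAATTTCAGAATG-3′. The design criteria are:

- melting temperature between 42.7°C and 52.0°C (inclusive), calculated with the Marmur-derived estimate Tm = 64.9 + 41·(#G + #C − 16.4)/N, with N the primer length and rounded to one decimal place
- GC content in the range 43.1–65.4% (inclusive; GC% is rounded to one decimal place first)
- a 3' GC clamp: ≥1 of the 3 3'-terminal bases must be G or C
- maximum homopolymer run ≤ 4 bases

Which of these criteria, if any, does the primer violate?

Fails: GC content.

Base counts: A=8, T=7, G=6, C=1 (length 22).
Tm: Tm = 64.9 + 41·(7 − 16.4)/22 = 47.4°C ✓
GC content: GC 7/22 = 31.8%, outside 43.1–65.4% ✗
GC clamp: 3' end ATG has 1 G/C ✓
homopolymer run: longest run = 3 ✓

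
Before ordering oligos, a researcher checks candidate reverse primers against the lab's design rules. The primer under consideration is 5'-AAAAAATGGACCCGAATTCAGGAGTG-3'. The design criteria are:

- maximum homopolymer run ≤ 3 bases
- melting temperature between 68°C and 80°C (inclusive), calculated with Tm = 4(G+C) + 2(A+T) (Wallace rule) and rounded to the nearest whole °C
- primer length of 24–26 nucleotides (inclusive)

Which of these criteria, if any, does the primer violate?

Fails: homopolymer run.

Base counts: A=11, T=4, G=7, C=4 (length 26).
homopolymer run: longest run = 6, exceeds 3 ✗
Tm: Tm = 2·15 + 4·11 = 74°C ✓
length: length 26 ✓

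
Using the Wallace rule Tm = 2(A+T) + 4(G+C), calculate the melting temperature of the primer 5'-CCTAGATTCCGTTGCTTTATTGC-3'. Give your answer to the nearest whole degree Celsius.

66°C

Base counts: A=3, T=10, G=4, C=6 (length 23).
Tm = 2·(3+10) + 4·(4+6) = 2·13 + 4·10 = 26 + 40 = 66°C.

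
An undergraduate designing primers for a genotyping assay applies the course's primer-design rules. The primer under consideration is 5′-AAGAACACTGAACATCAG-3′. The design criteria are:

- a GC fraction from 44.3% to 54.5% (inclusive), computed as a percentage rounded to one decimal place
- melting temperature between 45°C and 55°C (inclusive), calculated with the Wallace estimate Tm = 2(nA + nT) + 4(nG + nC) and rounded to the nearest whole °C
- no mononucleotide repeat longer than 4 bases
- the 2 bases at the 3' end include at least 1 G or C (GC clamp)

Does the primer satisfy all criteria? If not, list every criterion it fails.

Base counts: A=9, T=2, G=3, C=4 (length 18).
GC content: GC 7/18 = 38.9%, outside 44.3–54.5% ✗
Tm: Tm = 2·11 + 4·7 = 50°C ✓
homopolymer run: longest run = 2 ✓
GC clamp: 3' end AG has 1 G/C ✓

Fails: GC content.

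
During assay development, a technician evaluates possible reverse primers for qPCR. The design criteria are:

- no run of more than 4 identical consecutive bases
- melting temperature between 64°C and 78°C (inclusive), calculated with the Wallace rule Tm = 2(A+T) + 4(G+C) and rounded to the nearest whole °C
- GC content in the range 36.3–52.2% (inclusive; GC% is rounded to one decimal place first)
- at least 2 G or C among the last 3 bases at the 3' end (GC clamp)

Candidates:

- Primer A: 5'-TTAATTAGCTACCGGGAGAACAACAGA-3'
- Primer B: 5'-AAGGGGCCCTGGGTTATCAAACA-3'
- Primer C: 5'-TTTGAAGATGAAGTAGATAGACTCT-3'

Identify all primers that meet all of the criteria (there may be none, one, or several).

None of the candidates satisfy all criteria.

Primer A (27 nt, A=11 T=5 G=6 C=5): longest run = 3 ✓; Tm = 2·16 + 4·11 = 76°C ✓; GC 11/27 = 40.7% ✓; 3' end AGA has 1 G/C, need ≥2 ✗ — fails.
Primer B (23 nt, A=7 T=4 G=7 C=5): longest run = 4 ✓; Tm = 2·11 + 4·12 = 70°C ✓; GC 12/23 = 52.2% ✓; 3' end ACA has 1 G/C, need ≥2 ✗ — fails.
Primer C (25 nt, A=9 T=8 G=6 C=2): longest run = 3 ✓; Tm = 2·17 + 4·8 = 66°C ✓; GC 8/25 = 32.0%, outside 36.3–52.2% ✗; 3' end TCT has 1 G/C, need ≥2 ✗ — fails.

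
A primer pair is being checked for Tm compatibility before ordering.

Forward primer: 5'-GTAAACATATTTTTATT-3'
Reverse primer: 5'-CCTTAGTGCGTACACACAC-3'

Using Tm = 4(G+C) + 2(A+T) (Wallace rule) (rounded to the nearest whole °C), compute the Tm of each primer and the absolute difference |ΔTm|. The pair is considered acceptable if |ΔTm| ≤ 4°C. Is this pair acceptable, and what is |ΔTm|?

Forward: A=6 T=9 G=1 C=1 → Tm = 2·15 + 4·2 = 38°C.
Reverse: A=5 T=4 G=3 C=7 → Tm = 2·9 + 4·10 = 58°C.
|ΔTm| = |38 − 58| = 20°C, > 4°C.

|ΔTm| = 20°C; the pair is not acceptable.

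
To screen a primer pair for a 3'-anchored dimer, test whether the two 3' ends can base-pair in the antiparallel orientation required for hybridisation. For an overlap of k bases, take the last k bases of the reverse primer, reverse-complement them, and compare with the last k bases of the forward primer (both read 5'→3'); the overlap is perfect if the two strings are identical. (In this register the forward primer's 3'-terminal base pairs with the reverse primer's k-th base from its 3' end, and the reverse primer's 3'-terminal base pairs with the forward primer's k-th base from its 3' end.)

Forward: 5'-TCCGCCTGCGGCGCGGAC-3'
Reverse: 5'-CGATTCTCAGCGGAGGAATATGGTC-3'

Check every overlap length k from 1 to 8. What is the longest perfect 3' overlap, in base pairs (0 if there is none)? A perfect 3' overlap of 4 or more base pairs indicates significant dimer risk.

Last 8 bases (5'→3') — forward …GCGCGGAC, reverse …ATATGGTC.
Reverse complement of the reverse primer's last 8 bases: GACCATAT; its first k bases are the reverse complement of the reverse primer's last k bases, so a perfect k-base overlap needs the forward primer's last k bases to equal them.
Comparing (forward last k vs required): k=1: C vs G ✗; k=2: AC vs GA ✗; k=3: GAC vs GAC ✓; k=4: GGAC vs GACC ✗; k=5: CGGAC vs GACCA ✗; k=6: GCGGAC vs GACCAT ✗; k=7: CGCGGAC vs GACCATA ✗; k=8: GCGCGGAC vs GACCATAT ✗.
Only k = 3 is perfect, so the longest perfect 3' overlap is 3.

Longest perfect overlap: 3 complementary base pairs; below the dimer-risk threshold (threshold 4).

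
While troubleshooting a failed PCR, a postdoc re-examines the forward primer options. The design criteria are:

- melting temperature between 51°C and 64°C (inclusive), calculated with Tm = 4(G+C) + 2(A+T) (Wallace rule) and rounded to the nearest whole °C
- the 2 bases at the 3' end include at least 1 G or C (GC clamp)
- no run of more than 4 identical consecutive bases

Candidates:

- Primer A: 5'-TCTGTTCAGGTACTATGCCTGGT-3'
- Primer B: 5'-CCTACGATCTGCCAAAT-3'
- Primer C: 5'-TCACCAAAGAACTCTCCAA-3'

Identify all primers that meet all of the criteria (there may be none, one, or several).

Primer A (23 nt, A=3 T=9 G=6 C=5): Tm = 2·12 + 4·11 = 68°C, outside 51–64°C ✗; 3' end GT has 1 G/C ✓; longest run = 2 ✓ — fails.
Primer B (17 nt, A=5 T=4 G=2 C=6): Tm = 2·9 + 4·8 = 50°C, outside 51–64°C ✗; 3' end AT has 0 G/C, need ≥1 ✗; longest run = 3 ✓ — fails.
Primer C (19 nt, A=8 T=3 G=1 C=7): Tm = 2·11 + 4·8 = 54°C ✓; 3' end AA has 0 G/C, need ≥1 ✗; longest run = 3 ✓ — fails.

None of the candidates satisfy all criteria.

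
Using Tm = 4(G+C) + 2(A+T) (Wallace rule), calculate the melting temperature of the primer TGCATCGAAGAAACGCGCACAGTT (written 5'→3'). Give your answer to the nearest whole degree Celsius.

72°C

Base counts: A=8, T=4, G=6, C=6 (length 24).
Tm = 2·(8+4) + 4·(6+6) = 2·12 + 4·12 = 24 + 48 = 72°C.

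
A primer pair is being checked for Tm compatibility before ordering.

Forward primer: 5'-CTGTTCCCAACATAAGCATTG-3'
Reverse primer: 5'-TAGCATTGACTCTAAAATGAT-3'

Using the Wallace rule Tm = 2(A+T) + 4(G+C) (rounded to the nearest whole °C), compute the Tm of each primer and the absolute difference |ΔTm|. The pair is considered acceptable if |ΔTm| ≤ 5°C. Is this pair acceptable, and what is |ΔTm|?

Forward: A=6 T=6 G=3 C=6 → Tm = 2·12 + 4·9 = 60°C.
Reverse: A=8 T=7 G=3 C=3 → Tm = 2·15 + 4·6 = 54°C.
|ΔTm| = |60 − 54| = 6°C, > 5°C.

|ΔTm| = 6°C; the pair is not acceptable.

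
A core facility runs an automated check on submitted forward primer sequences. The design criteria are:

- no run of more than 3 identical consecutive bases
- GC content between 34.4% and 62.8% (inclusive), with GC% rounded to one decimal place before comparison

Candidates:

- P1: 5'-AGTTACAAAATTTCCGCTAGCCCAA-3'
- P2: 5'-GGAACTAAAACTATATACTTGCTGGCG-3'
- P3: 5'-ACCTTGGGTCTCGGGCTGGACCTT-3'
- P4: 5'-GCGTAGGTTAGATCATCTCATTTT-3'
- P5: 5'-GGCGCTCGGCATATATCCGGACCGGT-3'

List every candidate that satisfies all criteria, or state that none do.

P3 only.

P1 (25 nt, A=9 T=6 G=3 C=7): longest run = 4, exceeds 3 ✗; GC 10/25 = 40.0% ✓ — fails.
P2 (27 nt, A=9 T=7 G=6 C=5): longest run = 4, exceeds 3 ✗; GC 11/27 = 40.7% ✓ — fails.
P3 (24 nt, A=2 T=7 G=8 C=7): longest run = 3 ✓; GC 15/24 = 62.5% ✓ — passes.
P4 (24 nt, A=5 T=10 G=5 C=4): longest run = 4, exceeds 3 ✗; GC 9/24 = 37.5% ✓ — fails.
P5 (26 nt, A=4 T=5 G=9 C=8): longest run = 2 ✓; GC 17/26 = 65.4%, outside 34.4–62.8% ✗ — fails.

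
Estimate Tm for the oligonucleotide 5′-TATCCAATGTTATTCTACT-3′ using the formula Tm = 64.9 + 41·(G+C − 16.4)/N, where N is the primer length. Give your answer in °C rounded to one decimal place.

Base counts: A=5, T=9, G=1, C=4; G+C = 5, N = 19.
Tm = 64.9 + 41·(5 − 16.4)/19 = 64.9 + -467.40/19 = 40.3°C.

40.3°C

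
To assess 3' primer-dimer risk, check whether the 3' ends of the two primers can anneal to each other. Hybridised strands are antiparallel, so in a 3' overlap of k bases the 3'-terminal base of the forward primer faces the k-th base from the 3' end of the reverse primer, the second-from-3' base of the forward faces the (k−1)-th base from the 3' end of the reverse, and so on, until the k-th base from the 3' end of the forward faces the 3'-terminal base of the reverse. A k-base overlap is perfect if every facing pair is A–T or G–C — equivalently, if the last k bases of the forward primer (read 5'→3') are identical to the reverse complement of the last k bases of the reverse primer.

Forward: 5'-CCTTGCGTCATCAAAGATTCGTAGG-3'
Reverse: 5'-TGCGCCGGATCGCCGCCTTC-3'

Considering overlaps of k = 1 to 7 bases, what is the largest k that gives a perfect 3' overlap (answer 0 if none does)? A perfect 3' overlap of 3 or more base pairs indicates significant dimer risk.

Longest perfect overlap: 1 complementary base pair; below the dimer-risk threshold (threshold 3).

Last 7 bases (5'→3') — forward …TCGTAGG, reverse …CGCCTTC.
Reverse complement of the reverse primer's last 7 bases: GAAGGCG; its first k bases are the reverse complement of the reverse primer's last k bases, so a perfect k-base overlap needs the forward primer's last k bases to equal them.
Comparing (forward last k vs required): k=1: G vs G ✓; k=2: GG vs GA ✗; k=3: AGG vs GAA ✗; k=4: TAGG vs GAAG ✗; k=5: GTAGG vs GAAGG ✗; k=6: CGTAGG vs GAAGGC ✗; k=7: TCGTAGG vs GAAGGCG ✗.
Only k = 1 is perfect, so the longest perfect 3' overlap is 1.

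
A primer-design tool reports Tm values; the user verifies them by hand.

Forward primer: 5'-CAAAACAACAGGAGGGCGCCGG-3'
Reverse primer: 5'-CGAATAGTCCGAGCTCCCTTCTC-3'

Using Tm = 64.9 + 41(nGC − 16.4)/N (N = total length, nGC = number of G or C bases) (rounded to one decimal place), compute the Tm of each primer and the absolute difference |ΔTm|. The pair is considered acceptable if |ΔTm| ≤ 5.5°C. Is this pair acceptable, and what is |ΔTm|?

Forward: G+C = 14, N = 22 → Tm = 64.9 + 41·(14 − 16.4)/22 = 60.4°C.
Reverse: G+C = 13, N = 23 → Tm = 64.9 + 41·(13 − 16.4)/23 = 58.8°C.
|ΔTm| = |60.4 − 58.8| = 1.6°C, ≤ 5.5°C.

|ΔTm| = 1.6°C; the pair is acceptable.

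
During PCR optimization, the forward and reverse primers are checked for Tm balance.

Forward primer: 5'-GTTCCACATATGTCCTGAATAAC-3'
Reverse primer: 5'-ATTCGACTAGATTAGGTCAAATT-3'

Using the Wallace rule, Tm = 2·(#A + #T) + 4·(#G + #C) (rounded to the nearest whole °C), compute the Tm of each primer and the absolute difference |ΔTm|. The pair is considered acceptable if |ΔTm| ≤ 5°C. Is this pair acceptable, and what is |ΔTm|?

Forward: A=7 T=7 G=3 C=6 → Tm = 2·14 + 4·9 = 64°C.
Reverse: A=8 T=8 G=4 C=3 → Tm = 2·16 + 4·7 = 60°C.
|ΔTm| = |64 − 60| = 4°C, ≤ 5°C.

|ΔTm| = 4°C; the pair is acceptable.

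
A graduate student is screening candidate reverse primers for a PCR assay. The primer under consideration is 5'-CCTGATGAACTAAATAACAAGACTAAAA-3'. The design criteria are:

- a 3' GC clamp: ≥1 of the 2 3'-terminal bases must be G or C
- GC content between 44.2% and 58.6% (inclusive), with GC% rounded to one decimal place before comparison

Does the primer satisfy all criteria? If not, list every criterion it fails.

Base counts: A=15, T=5, G=3, C=5 (length 28).
GC clamp: 3' end AA has 0 G/C, need ≥1 ✗
GC content: GC 8/28 = 28.6%, outside 44.2–58.6% ✗

Fails: GC clamp, GC content.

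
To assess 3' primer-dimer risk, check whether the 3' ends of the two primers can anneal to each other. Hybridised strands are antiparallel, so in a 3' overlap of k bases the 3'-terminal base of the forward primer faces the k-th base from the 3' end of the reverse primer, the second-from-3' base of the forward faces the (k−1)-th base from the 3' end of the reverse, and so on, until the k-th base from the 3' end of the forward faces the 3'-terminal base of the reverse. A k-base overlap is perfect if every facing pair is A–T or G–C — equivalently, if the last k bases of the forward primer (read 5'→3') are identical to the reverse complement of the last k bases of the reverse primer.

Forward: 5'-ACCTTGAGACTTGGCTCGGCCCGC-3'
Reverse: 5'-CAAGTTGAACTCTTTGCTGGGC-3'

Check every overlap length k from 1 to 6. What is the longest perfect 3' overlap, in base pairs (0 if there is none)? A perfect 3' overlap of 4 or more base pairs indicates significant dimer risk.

Longest perfect overlap: 2 complementary base pairs; below the dimer-risk threshold (threshold 4).

Last 6 bases (5'→3') — forward …GCCCGC, reverse …CTGGGC.
Reverse complement of the reverse primer's last 6 bases: GCCCAG; its first k bases are the reverse complement of the reverse primer's last k bases, so a perfect k-base overlap needs the forward primer's last k bases to equal them.
Comparing (forward last k vs required): k=1: C vs G ✗; k=2: GC vs GC ✓; k=3: CGC vs GCC ✗; k=4: CCGC vs GCCC ✗; k=5: CCCGC vs GCCCA ✗; k=6: GCCCGC vs GCCCAG ✗.
Only k = 2 is perfect, so the longest perfect 3' overlap is 2.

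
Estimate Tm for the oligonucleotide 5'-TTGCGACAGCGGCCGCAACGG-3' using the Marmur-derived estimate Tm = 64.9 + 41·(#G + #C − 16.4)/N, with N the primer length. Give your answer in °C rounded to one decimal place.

Base counts: A=4, T=2, G=8, C=7; G+C = 15, N = 21.
Tm = 64.9 + 41·(15 − 16.4)/21 = 64.9 + -57.40/21 = 62.2°C.

62.2°C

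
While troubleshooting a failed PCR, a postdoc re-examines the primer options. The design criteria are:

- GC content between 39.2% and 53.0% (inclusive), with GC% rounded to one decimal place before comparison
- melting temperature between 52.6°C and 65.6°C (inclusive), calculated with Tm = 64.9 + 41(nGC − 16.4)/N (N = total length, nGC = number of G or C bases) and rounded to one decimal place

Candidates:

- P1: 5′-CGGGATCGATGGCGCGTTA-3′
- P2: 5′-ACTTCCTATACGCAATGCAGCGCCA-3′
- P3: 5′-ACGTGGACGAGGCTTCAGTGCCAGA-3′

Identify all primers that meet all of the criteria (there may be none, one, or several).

P2 only.

P1 (19 nt, A=3 T=4 G=8 C=4): GC 12/19 = 63.2%, outside 39.2–53.0% ✗; Tm = 64.9 + 41·(12 − 16.4)/19 = 55.4°C ✓ — fails.
P2 (25 nt, A=7 T=5 G=4 C=9): GC 13/25 = 52.0% ✓; Tm = 64.9 + 41·(13 − 16.4)/25 = 59.3°C ✓ — passes.
P3 (25 nt, A=6 T=4 G=9 C=6): GC 15/25 = 60.0%, outside 39.2–53.0% ✗; Tm = 64.9 + 41·(15 − 16.4)/25 = 62.6°C ✓ — fails.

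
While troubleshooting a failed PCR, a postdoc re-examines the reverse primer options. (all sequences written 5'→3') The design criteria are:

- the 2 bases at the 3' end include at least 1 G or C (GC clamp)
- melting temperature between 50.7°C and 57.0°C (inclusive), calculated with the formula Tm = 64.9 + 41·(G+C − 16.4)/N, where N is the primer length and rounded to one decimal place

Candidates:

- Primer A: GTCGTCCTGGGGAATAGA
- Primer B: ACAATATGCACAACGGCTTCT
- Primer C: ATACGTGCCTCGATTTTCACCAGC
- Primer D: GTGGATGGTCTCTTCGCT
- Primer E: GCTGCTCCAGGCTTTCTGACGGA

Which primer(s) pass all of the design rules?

None of the candidates satisfy all criteria.

Primer A (18 nt, A=4 T=4 G=7 C=3): 3' end GA has 1 G/C ✓; Tm = 64.9 + 41·(10 − 16.4)/18 = 50.3°C, outside 50.7–57.0°C ✗ — fails.
Primer B (21 nt, A=7 T=5 G=3 C=6): 3' end CT has 1 G/C ✓; Tm = 64.9 + 41·(9 − 16.4)/21 = 50.5°C, outside 50.7–57.0°C ✗ — fails.
Primer C (24 nt, A=5 T=7 G=4 C=8): 3' end GC has 2 G/C ✓; Tm = 64.9 + 41·(12 − 16.4)/24 = 57.4°C, outside 50.7–57.0°C ✗ — fails.
Primer D (18 nt, A=1 T=7 G=6 C=4): 3' end CT has 1 G/C ✓; Tm = 64.9 + 41·(10 − 16.4)/18 = 50.3°C, outside 50.7–57.0°C ✗ — fails.
Primer E (23 nt, A=3 T=6 G=7 C=7): 3' end GA has 1 G/C ✓; Tm = 64.9 + 41·(14 − 16.4)/23 = 60.6°C, outside 50.7–57.0°C ✗ — fails.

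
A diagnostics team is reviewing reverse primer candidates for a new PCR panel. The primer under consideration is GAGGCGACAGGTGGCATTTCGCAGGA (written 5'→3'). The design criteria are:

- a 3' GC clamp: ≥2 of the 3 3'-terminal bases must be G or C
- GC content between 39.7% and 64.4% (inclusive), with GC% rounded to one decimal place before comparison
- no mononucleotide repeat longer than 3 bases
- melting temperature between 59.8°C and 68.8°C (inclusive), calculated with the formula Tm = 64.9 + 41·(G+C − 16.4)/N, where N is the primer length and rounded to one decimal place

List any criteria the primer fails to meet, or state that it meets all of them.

Meets all criteria.

Base counts: A=6, T=4, G=11, C=5 (length 26).
GC clamp: 3' end GGA has 2 G/C ✓
GC content: GC 16/26 = 61.5% ✓
homopolymer run: longest run = 3 ✓
Tm: Tm = 64.9 + 41·(16 − 16.4)/26 = 64.3°C ✓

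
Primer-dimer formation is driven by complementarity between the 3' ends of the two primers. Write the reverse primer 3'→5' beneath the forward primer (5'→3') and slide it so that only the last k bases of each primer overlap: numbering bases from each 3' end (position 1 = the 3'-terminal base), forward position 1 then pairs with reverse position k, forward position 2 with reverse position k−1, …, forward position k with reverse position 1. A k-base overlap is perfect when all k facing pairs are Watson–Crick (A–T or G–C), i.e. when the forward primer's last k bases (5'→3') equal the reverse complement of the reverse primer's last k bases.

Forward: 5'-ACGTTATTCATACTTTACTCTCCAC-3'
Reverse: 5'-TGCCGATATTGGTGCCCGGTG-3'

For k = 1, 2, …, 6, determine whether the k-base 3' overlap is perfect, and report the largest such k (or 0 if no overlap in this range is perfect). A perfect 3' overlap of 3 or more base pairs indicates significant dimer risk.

Last 6 bases (5'→3') — forward …CTCCAC, reverse …CCGGTG.
Reverse complement of the reverse primer's last 6 bases: CACCGG; its first k bases are the reverse complement of the reverse primer's last k bases, so a perfect k-base overlap needs the forward primer's last k bases to equal them.
Comparing (forward last k vs required): k=1: C vs C ✓; k=2: AC vs CA ✗; k=3: CAC vs CAC ✓; k=4: CCAC vs CACC ✗; k=5: TCCAC vs CACCG ✗; k=6: CTCCAC vs CACCGG ✗.
Perfect overlaps at k = 1, 3; the largest is 3.

Longest perfect overlap: 3 complementary base pairs; significant dimer risk (threshold 3).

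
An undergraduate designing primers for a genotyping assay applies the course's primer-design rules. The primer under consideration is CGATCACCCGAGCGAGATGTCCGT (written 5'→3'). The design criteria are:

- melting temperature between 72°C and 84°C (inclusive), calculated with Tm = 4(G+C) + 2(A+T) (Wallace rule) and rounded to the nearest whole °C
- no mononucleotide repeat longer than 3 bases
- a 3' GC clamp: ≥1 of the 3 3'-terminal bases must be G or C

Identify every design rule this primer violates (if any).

Base counts: A=5, T=4, G=7, C=8 (length 24).
Tm: Tm = 2·9 + 4·15 = 78°C ✓
homopolymer run: longest run = 3 ✓
GC clamp: 3' end CGT has 2 G/C ✓

Meets all criteria.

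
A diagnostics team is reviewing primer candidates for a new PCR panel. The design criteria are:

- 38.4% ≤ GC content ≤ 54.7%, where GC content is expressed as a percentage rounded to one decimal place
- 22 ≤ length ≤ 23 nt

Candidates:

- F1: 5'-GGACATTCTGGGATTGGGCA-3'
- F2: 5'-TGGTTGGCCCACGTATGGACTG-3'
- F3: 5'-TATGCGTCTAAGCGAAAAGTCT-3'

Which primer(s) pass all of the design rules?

F1 (20 nt, A=4 T=5 G=8 C=3): GC 11/20 = 55.0%, outside 38.4–54.7% ✗; length 20, outside 22–23 ✗ — fails.
F2 (22 nt, A=3 T=6 G=8 C=5): GC 13/22 = 59.1%, outside 38.4–54.7% ✗; length 22 ✓ — fails.
F3 (22 nt, A=7 T=6 G=5 C=4): GC 9/22 = 40.9% ✓; length 22 ✓ — passes.

F3 only.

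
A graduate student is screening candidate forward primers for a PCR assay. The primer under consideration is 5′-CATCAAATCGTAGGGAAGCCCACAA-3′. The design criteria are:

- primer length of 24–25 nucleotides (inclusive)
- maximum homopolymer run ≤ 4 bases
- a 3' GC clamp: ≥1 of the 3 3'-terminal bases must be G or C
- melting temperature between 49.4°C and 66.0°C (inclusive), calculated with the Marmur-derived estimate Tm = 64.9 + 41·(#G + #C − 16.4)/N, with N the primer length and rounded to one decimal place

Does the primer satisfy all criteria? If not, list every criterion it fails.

Meets all criteria.

Base counts: A=10, T=3, G=5, C=7 (length 25).
length: length 25 ✓
homopolymer run: longest run = 3 ✓
GC clamp: 3' end CAA has 1 G/C ✓
Tm: Tm = 64.9 + 41·(12 − 16.4)/25 = 57.7°C ✓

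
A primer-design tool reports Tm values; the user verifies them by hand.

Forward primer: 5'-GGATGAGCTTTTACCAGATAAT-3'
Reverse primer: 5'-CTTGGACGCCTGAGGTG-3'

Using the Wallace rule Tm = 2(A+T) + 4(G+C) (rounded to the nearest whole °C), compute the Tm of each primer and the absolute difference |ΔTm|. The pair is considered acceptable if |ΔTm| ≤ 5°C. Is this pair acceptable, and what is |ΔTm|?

Forward: A=7 T=7 G=5 C=3 → Tm = 2·14 + 4·8 = 60°C.
Reverse: A=2 T=4 G=7 C=4 → Tm = 2·6 + 4·11 = 56°C.
|ΔTm| = |60 − 56| = 4°C, ≤ 5°C.

|ΔTm| = 4°C; the pair is acceptable.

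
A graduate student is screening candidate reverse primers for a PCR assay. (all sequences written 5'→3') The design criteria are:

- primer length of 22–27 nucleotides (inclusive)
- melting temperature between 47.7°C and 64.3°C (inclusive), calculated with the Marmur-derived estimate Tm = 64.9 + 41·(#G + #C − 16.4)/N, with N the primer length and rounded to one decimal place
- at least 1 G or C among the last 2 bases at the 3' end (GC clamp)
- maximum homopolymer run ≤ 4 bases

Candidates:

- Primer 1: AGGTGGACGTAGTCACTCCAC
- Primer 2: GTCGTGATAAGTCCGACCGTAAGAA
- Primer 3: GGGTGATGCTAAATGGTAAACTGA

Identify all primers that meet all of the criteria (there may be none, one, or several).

Primer 3 only.

Primer 1 (21 nt, A=5 T=4 G=6 C=6): length 21, outside 22–27 ✗; Tm = 64.9 + 41·(12 − 16.4)/21 = 56.3°C ✓; 3' end AC has 1 G/C ✓; longest run = 2 ✓ — fails.
Primer 2 (25 nt, A=8 T=5 G=7 C=5): length 25 ✓; Tm = 64.9 + 41·(12 − 16.4)/25 = 57.7°C ✓; 3' end AA has 0 G/C, need ≥1 ✗; longest run = 2 ✓ — fails.
Primer 3 (24 nt, A=8 T=6 G=8 C=2): length 24 ✓; Tm = 64.9 + 41·(10 − 16.4)/24 = 54.0°C ✓; 3' end GA has 1 G/C ✓; longest run = 3 ✓ — passes.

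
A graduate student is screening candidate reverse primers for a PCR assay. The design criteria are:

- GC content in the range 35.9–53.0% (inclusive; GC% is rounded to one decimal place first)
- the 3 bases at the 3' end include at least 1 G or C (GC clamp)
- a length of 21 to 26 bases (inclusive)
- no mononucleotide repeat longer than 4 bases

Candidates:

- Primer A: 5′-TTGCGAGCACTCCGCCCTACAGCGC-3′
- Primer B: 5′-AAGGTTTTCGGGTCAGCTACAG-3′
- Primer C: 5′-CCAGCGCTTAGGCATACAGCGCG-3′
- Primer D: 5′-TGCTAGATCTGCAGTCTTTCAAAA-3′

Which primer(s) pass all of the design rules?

Primer B only.

Primer A (25 nt, A=4 T=4 G=6 C=11): GC 17/25 = 68.0%, outside 35.9–53.0% ✗; 3' end CGC has 3 G/C ✓; length 25 ✓; longest run = 3 ✓ — fails.
Primer B (22 nt, A=5 T=6 G=7 C=4): GC 11/22 = 50.0% ✓; 3' end CAG has 2 G/C ✓; length 22 ✓; longest run = 4 ✓ — passes.
Primer C (23 nt, A=5 T=3 G=7 C=8): GC 15/23 = 65.2%, outside 35.9–53.0% ✗; 3' end GCG has 3 G/C ✓; length 23 ✓; longest run = 2 ✓ — fails.
Primer D (24 nt, A=7 T=8 G=4 C=5): GC 9/24 = 37.5% ✓; 3' end AAA has 0 G/C, need ≥1 ✗; length 24 ✓; longest run = 4 ✓ — fails.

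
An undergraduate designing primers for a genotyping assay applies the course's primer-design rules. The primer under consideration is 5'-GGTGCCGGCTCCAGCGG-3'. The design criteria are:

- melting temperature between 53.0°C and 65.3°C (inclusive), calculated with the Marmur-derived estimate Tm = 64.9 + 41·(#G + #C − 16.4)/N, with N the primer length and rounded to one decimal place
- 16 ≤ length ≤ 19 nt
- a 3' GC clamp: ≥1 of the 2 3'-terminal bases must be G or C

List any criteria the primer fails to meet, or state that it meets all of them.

Base counts: A=1, T=2, G=8, C=6 (length 17).
Tm: Tm = 64.9 + 41·(14 − 16.4)/17 = 59.1°C ✓
length: length 17 ✓
GC clamp: 3' end GG has 2 G/C ✓

Meets all criteria.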